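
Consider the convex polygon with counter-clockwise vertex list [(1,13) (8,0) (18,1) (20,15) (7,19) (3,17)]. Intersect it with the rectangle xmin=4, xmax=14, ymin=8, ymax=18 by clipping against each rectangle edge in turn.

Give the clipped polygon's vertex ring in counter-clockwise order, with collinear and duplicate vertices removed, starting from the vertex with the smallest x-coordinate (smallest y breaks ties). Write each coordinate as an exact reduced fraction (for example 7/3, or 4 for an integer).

1. After x ≥ 4: [(4,52/7) (8,0) (18,1) (20,15) (7,19) (4,35/2)]
2. After x ≤ 14: [(4,52/7) (8,0) (14,3/5) (14,219/13) (7,19) (4,35/2)]
3. After y ≥ 8: [(4,8) (14,8) (14,219/13) (7,19) (4,35/2)]
4. After y ≤ 18: [(4,8) (14,8) (14,219/13) (41/4,18) (5,18) (4,35/2)]
5. Canonical ring: [(4,8) (14,8) (14,219/13) (41/4,18) (5,18) (4,35/2)]

Clipped polygon: [(4,8) (14,8) (14,219/13) (41/4,18) (5,18) (4,35/2)]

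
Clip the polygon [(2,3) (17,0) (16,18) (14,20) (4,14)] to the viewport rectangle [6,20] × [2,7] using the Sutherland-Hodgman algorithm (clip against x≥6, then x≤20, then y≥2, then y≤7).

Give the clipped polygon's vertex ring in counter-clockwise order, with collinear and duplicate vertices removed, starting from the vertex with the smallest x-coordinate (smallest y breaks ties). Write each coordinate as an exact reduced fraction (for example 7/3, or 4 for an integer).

1. After x ≥ 6: [(6,11/5) (17,0) (16,18) (14,20) (6,76/5)]
2. After x ≤ 20: [(6,11/5) (17,0) (16,18) (14,20) (6,76/5)]
3. After y ≥ 2: [(6,11/5) (7,2) (152/9,2) (16,18) (14,20) (6,76/5)]
4. After y ≤ 7: [(6,7) (6,11/5) (7,2) (152/9,2) (299/18,7)]
5. Canonical ring: [(6,11/5) (7,2) (152/9,2) (299/18,7) (6,7)]

Clipped polygon: [(6,11/5) (7,2) (152/9,2) (299/18,7) (6,7)]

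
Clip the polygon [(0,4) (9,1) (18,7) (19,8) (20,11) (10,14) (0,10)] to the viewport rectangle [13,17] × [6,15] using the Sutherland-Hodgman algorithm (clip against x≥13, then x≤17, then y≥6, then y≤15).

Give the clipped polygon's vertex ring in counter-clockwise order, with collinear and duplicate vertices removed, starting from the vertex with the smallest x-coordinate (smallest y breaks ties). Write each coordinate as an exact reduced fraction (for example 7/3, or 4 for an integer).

1. After x ≥ 13: [(13,11/3) (18,7) (19,8) (20,11) (13,131/10)]
2. After x ≤ 17: [(13,11/3) (17,19/3) (17,119/10) (13,131/10)]
3. After y ≥ 6: [(13,6) (33/2,6) (17,19/3) (17,119/10) (13,131/10)]
4. After y ≤ 15: [(13,6) (33/2,6) (17,19/3) (17,119/10) (13,131/10)]
5. Canonical ring: [(13,6) (33/2,6) (17,19/3) (17,119/10) (13,131/10)]

Clipped polygon: [(13,6) (33/2,6) (17,19/3) (17,119/10) (13,131/10)]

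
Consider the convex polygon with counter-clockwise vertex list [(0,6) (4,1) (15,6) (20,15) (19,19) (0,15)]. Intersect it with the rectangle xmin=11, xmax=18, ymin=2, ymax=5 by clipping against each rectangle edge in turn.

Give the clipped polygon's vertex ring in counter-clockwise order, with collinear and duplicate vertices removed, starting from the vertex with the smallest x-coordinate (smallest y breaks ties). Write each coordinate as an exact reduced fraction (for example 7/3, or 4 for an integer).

1. After x ≥ 11: [(11,46/11) (15,6) (20,15) (19,19) (11,329/19)]
2. After x ≤ 18: [(11,46/11) (15,6) (18,57/5) (18,357/19) (11,329/19)]
3. After y ≥ 2: [(11,46/11) (15,6) (18,57/5) (18,357/19) (11,329/19)]
4. After y ≤ 5: [(11,5) (11,46/11) (64/5,5)]
5. Canonical ring: [(11,46/11) (64/5,5) (11,5)]

Clipped polygon: [(11,46/11) (64/5,5) (11,5)]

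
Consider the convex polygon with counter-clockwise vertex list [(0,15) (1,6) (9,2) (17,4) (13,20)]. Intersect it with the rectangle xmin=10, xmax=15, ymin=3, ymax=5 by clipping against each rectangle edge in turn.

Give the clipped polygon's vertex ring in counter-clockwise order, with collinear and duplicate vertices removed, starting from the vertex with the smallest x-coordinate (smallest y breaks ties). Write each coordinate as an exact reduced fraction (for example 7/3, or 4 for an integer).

1. After x ≥ 10: [(10,245/13) (10,9/4) (17,4) (13,20)]
2. After x ≤ 15: [(10,245/13) (10,9/4) (15,7/2) (15,12) (13,20)]
3. After y ≥ 3: [(10,245/13) (10,3) (13,3) (15,7/2) (15,12) (13,20)]
4. After y ≤ 5: [(10,5) (10,3) (13,3) (15,7/2) (15,5)]
5. Canonical ring: [(10,3) (13,3) (15,7/2) (15,5) (10,5)]

Clipped polygon: [(10,3) (13,3) (15,7/2) (15,5) (10,5)]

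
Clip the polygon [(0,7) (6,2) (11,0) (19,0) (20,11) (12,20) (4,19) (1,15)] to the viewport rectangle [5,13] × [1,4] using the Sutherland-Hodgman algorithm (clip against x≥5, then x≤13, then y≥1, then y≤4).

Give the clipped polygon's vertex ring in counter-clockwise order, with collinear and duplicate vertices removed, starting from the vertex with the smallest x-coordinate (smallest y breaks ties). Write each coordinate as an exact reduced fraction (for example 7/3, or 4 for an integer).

Clipped polygon: [(5,17/6) (6,2) (17/2,1) (13,1) (13,4) (5,4)]

1. After x ≥ 5: [(5,17/6) (6,2) (11,0) (19,0) (20,11) (12,20) (5,153/8)]
2. After x ≤ 13: [(5,17/6) (6,2) (11,0) (13,0) (13,151/8) (12,20) (5,153/8)]
3. After y ≥ 1: [(5,17/6) (6,2) (17/2,1) (13,1) (13,151/8) (12,20) (5,153/8)]
4. After y ≤ 4: [(5,4) (5,17/6) (6,2) (17/2,1) (13,1) (13,4)]
5. Canonical ring: [(5,17/6) (6,2) (17/2,1) (13,1) (13,4) (5,4)]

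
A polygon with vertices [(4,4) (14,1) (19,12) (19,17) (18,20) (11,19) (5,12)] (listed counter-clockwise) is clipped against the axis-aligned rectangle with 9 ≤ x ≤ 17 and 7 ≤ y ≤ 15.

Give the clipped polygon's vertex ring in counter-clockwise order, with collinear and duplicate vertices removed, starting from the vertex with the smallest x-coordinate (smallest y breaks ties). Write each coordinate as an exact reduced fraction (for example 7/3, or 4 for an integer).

Clipped polygon: [(9,7) (184/11,7) (17,38/5) (17,15) (9,15)]

1. After x ≥ 9: [(9,5/2) (14,1) (19,12) (19,17) (18,20) (11,19) (9,50/3)]
2. After x ≤ 17: [(9,5/2) (14,1) (17,38/5) (17,139/7) (11,19) (9,50/3)]
3. After y ≥ 7: [(9,7) (184/11,7) (17,38/5) (17,139/7) (11,19) (9,50/3)]
4. After y ≤ 15: [(9,15) (9,7) (184/11,7) (17,38/5) (17,15)]
5. Canonical ring: [(9,7) (184/11,7) (17,38/5) (17,15) (9,15)]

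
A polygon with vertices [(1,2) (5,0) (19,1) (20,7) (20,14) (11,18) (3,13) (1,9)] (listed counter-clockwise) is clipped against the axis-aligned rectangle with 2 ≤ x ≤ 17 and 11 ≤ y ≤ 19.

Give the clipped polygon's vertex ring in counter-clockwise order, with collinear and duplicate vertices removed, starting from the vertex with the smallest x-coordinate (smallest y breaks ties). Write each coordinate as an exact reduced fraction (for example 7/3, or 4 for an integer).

1. After x ≥ 2: [(2,3/2) (5,0) (19,1) (20,7) (20,14) (11,18) (3,13) (2,11)]
2. After x ≤ 17: [(2,3/2) (5,0) (17,6/7) (17,46/3) (11,18) (3,13) (2,11)]
3. After y ≥ 11: [(2,11) (17,11) (17,46/3) (11,18) (3,13) (2,11)]
4. After y ≤ 19: [(2,11) (17,11) (17,46/3) (11,18) (3,13) (2,11)]
5. Canonical ring: [(2,11) (17,11) (17,46/3) (11,18) (3,13)]

Clipped polygon: [(2,11) (17,11) (17,46/3) (11,18) (3,13)]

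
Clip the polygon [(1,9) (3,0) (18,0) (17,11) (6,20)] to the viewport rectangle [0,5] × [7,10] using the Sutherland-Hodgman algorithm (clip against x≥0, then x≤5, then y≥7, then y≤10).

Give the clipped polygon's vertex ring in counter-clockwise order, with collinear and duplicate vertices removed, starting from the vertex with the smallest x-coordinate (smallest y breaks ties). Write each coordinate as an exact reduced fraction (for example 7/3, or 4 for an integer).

Clipped polygon: [(1,9) (13/9,7) (5,7) (5,10) (16/11,10)]

1. After x ≥ 0: [(1,9) (3,0) (18,0) (17,11) (6,20)]
2. After x ≤ 5: [(5,89/5) (1,9) (3,0) (5,0)]
3. After y ≥ 7: [(5,7) (5,89/5) (1,9) (13/9,7)]
4. After y ≤ 10: [(5,7) (5,10) (16/11,10) (1,9) (13/9,7)]
5. Canonical ring: [(1,9) (13/9,7) (5,7) (5,10) (16/11,10)]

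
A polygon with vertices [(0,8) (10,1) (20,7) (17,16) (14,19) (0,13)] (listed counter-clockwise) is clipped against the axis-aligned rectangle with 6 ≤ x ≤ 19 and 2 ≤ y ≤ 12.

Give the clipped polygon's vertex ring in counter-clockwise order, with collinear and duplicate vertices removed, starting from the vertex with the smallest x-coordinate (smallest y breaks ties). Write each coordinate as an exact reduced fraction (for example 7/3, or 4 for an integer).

1. After x ≥ 6: [(6,19/5) (10,1) (20,7) (17,16) (14,19) (6,109/7)]
2. After x ≤ 19: [(6,19/5) (10,1) (19,32/5) (19,10) (17,16) (14,19) (6,109/7)]
3. After y ≥ 2: [(6,19/5) (60/7,2) (35/3,2) (19,32/5) (19,10) (17,16) (14,19) (6,109/7)]
4. After y ≤ 12: [(6,12) (6,19/5) (60/7,2) (35/3,2) (19,32/5) (19,10) (55/3,12)]
5. Canonical ring: [(6,19/5) (60/7,2) (35/3,2) (19,32/5) (19,10) (55/3,12) (6,12)]

Clipped polygon: [(6,19/5) (60/7,2) (35/3,2) (19,32/5) (19,10) (55/3,12) (6,12)]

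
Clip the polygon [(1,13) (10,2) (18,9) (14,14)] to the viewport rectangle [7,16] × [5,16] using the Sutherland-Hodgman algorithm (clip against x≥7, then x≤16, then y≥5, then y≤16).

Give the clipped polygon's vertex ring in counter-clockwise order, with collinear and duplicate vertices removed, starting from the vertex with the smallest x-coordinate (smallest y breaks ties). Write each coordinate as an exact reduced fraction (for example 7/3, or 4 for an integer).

1. After x ≥ 7: [(7,175/13) (7,17/3) (10,2) (18,9) (14,14)]
2. After x ≤ 16: [(7,175/13) (7,17/3) (10,2) (16,29/4) (16,23/2) (14,14)]
3. After y ≥ 5: [(7,175/13) (7,17/3) (83/11,5) (94/7,5) (16,29/4) (16,23/2) (14,14)]
4. After y ≤ 16: [(7,175/13) (7,17/3) (83/11,5) (94/7,5) (16,29/4) (16,23/2) (14,14)]
5. Canonical ring: [(7,17/3) (83/11,5) (94/7,5) (16,29/4) (16,23/2) (14,14) (7,175/13)]

Clipped polygon: [(7,17/3) (83/11,5) (94/7,5) (16,29/4) (16,23/2) (14,14) (7,175/13)]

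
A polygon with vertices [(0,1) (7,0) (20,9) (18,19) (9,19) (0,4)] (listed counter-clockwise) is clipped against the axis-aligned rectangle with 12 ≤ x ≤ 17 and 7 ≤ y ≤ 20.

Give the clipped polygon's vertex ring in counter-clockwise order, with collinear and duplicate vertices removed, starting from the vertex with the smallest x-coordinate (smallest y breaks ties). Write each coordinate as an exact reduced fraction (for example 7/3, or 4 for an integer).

Clipped polygon: [(12,7) (17,7) (17,19) (12,19)]

1. After x ≥ 12: [(12,45/13) (20,9) (18,19) (12,19)]
2. After x ≤ 17: [(12,45/13) (17,90/13) (17,19) (12,19)]
3. After y ≥ 7: [(12,7) (17,7) (17,19) (12,19)]
4. After y ≤ 20: [(12,7) (17,7) (17,19) (12,19)]
5. Canonical ring: [(12,7) (17,7) (17,19) (12,19)]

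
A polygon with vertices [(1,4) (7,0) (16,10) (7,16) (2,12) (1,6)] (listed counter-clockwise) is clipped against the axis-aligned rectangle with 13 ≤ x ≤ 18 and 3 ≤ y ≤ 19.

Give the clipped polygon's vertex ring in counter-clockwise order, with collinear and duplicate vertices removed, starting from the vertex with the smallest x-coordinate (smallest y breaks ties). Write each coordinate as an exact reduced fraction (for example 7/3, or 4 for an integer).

1. After x ≥ 13: [(13,20/3) (16,10) (13,12)]
2. After x ≤ 18: [(13,20/3) (16,10) (13,12)]
3. After y ≥ 3: [(13,20/3) (16,10) (13,12)]
4. After y ≤ 19: [(13,20/3) (16,10) (13,12)]
5. Canonical ring: [(13,20/3) (16,10) (13,12)]

Clipped polygon: [(13,20/3) (16,10) (13,12)]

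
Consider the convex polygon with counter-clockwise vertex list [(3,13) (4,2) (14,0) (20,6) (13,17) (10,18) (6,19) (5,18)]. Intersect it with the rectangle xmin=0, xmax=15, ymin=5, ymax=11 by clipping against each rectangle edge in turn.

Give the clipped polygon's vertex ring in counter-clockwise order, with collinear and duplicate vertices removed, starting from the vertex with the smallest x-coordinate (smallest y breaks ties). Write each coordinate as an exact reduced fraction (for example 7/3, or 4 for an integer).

1. After x ≥ 0: [(3,13) (4,2) (14,0) (20,6) (13,17) (10,18) (6,19) (5,18)]
2. After x ≤ 15: [(3,13) (4,2) (14,0) (15,1) (15,97/7) (13,17) (10,18) (6,19) (5,18)]
3. After y ≥ 5: [(3,13) (41/11,5) (15,5) (15,97/7) (13,17) (10,18) (6,19) (5,18)]
4. After y ≤ 11: [(35/11,11) (41/11,5) (15,5) (15,11)]
5. Canonical ring: [(35/11,11) (41/11,5) (15,5) (15,11)]

Clipped polygon: [(35/11,11) (41/11,5) (15,5) (15,11)]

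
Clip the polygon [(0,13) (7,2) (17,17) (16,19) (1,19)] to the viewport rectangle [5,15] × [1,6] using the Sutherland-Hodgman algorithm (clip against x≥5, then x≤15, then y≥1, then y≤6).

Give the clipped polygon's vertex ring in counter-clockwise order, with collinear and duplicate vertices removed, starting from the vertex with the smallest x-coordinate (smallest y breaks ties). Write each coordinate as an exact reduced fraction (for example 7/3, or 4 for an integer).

1. After x ≥ 5: [(5,36/7) (7,2) (17,17) (16,19) (5,19)]
2. After x ≤ 15: [(5,36/7) (7,2) (15,14) (15,19) (5,19)]
3. After y ≥ 1: [(5,36/7) (7,2) (15,14) (15,19) (5,19)]
4. After y ≤ 6: [(5,6) (5,36/7) (7,2) (29/3,6)]
5. Canonical ring: [(5,36/7) (7,2) (29/3,6) (5,6)]

Clipped polygon: [(5,36/7) (7,2) (29/3,6) (5,6)]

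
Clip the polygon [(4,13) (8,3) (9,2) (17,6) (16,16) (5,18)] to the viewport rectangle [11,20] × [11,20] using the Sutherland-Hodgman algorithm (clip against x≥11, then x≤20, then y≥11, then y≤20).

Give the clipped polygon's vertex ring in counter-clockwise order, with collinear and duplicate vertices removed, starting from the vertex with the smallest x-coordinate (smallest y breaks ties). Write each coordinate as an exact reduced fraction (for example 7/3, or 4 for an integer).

1. After x ≥ 11: [(11,3) (17,6) (16,16) (11,186/11)]
2. After x ≤ 20: [(11,3) (17,6) (16,16) (11,186/11)]
3. After y ≥ 11: [(11,11) (33/2,11) (16,16) (11,186/11)]
4. After y ≤ 20: [(11,11) (33/2,11) (16,16) (11,186/11)]
5. Canonical ring: [(11,11) (33/2,11) (16,16) (11,186/11)]

Clipped polygon: [(11,11) (33/2,11) (16,16) (11,186/11)]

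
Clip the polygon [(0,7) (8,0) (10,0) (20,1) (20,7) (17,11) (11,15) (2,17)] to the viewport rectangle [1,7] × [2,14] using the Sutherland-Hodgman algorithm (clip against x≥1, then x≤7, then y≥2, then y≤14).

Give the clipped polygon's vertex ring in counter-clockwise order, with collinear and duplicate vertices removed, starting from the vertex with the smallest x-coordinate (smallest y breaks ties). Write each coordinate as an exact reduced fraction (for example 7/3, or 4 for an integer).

Clipped polygon: [(1,49/8) (40/7,2) (7,2) (7,14) (7/5,14) (1,12)]

1. After x ≥ 1: [(1,12) (1,49/8) (8,0) (10,0) (20,1) (20,7) (17,11) (11,15) (2,17)]
2. After x ≤ 7: [(1,12) (1,49/8) (7,7/8) (7,143/9) (2,17)]
3. After y ≥ 2: [(1,12) (1,49/8) (40/7,2) (7,2) (7,143/9) (2,17)]
4. After y ≤ 14: [(7/5,14) (1,12) (1,49/8) (40/7,2) (7,2) (7,14)]
5. Canonical ring: [(1,49/8) (40/7,2) (7,2) (7,14) (7/5,14) (1,12)]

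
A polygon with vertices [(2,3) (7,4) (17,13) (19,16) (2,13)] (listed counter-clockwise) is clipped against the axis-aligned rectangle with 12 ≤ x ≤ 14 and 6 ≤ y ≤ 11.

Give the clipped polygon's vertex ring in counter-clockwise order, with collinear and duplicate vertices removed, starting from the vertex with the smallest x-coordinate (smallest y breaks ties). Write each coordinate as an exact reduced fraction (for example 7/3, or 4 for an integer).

Clipped polygon: [(12,17/2) (14,103/10) (14,11) (12,11)]

1. After x ≥ 12: [(12,17/2) (17,13) (19,16) (12,251/17)]
2. After x ≤ 14: [(12,17/2) (14,103/10) (14,257/17) (12,251/17)]
3. After y ≥ 6: [(12,17/2) (14,103/10) (14,257/17) (12,251/17)]
4. After y ≤ 11: [(12,11) (12,17/2) (14,103/10) (14,11)]
5. Canonical ring: [(12,17/2) (14,103/10) (14,11) (12,11)]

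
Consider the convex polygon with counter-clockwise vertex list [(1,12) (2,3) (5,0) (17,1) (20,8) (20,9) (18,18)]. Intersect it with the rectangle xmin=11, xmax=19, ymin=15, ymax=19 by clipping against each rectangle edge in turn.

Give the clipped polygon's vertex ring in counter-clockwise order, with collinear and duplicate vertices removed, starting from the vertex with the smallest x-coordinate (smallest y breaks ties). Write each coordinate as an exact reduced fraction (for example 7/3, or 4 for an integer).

Clipped polygon: [(11,15) (56/3,15) (18,18) (11,264/17)]

1. After x ≥ 11: [(11,264/17) (11,1/2) (17,1) (20,8) (20,9) (18,18)]
2. After x ≤ 19: [(11,264/17) (11,1/2) (17,1) (19,17/3) (19,27/2) (18,18)]
3. After y ≥ 15: [(11,264/17) (11,15) (56/3,15) (18,18)]
4. After y ≤ 19: [(11,264/17) (11,15) (56/3,15) (18,18)]
5. Canonical ring: [(11,15) (56/3,15) (18,18) (11,264/17)]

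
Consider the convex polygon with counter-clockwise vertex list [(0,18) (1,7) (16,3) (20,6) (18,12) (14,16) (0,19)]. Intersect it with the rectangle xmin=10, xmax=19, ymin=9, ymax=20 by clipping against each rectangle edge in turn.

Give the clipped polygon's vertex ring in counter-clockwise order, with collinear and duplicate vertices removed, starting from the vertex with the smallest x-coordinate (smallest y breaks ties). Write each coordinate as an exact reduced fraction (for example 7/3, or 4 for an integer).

1. After x ≥ 10: [(10,23/5) (16,3) (20,6) (18,12) (14,16) (10,118/7)]
2. After x ≤ 19: [(10,23/5) (16,3) (19,21/4) (19,9) (18,12) (14,16) (10,118/7)]
3. After y ≥ 9: [(10,9) (19,9) (19,9) (18,12) (14,16) (10,118/7)]
4. After y ≤ 20: [(10,9) (19,9) (19,9) (18,12) (14,16) (10,118/7)]
5. Canonical ring: [(10,9) (19,9) (18,12) (14,16) (10,118/7)]

Clipped polygon: [(10,9) (19,9) (18,12) (14,16) (10,118/7)]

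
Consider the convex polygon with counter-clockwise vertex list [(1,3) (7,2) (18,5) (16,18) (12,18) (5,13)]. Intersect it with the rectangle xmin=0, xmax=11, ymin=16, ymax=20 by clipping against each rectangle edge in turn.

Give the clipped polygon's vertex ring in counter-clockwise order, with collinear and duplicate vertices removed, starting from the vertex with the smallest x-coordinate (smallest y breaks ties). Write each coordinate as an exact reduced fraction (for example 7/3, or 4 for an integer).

Clipped polygon: [(46/5,16) (11,16) (11,121/7)]

1. After x ≥ 0: [(1,3) (7,2) (18,5) (16,18) (12,18) (5,13)]
2. After x ≤ 11: [(1,3) (7,2) (11,34/11) (11,121/7) (5,13)]
3. After y ≥ 16: [(11,16) (11,121/7) (46/5,16)]
4. After y ≤ 20: [(11,16) (11,121/7) (46/5,16)]
5. Canonical ring: [(46/5,16) (11,16) (11,121/7)]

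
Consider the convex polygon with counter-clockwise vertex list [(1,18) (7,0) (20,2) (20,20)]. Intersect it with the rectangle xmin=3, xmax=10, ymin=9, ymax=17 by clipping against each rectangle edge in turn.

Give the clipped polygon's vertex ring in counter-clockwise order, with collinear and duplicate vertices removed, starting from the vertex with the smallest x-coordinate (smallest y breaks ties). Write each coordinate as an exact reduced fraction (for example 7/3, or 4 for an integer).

1. After x ≥ 3: [(3,346/19) (3,12) (7,0) (20,2) (20,20)]
2. After x ≤ 10: [(10,360/19) (3,346/19) (3,12) (7,0) (10,6/13)]
3. After y ≥ 9: [(10,9) (10,360/19) (3,346/19) (3,12) (4,9)]
4. After y ≤ 17: [(10,9) (10,17) (3,17) (3,12) (4,9)]
5. Canonical ring: [(3,12) (4,9) (10,9) (10,17) (3,17)]

Clipped polygon: [(3,12) (4,9) (10,9) (10,17) (3,17)]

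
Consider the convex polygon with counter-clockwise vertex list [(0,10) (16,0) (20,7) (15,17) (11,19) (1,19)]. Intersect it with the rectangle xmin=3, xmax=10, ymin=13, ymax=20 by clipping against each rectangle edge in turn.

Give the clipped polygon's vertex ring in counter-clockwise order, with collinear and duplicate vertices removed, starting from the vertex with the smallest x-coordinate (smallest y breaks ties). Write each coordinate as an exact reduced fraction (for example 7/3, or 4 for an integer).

Clipped polygon: [(3,13) (10,13) (10,19) (3,19)]

1. After x ≥ 3: [(3,65/8) (16,0) (20,7) (15,17) (11,19) (3,19)]
2. After x ≤ 10: [(3,65/8) (10,15/4) (10,19) (3,19)]
3. After y ≥ 13: [(3,13) (10,13) (10,19) (3,19)]
4. After y ≤ 20: [(3,13) (10,13) (10,19) (3,19)]
5. Canonical ring: [(3,13) (10,13) (10,19) (3,19)]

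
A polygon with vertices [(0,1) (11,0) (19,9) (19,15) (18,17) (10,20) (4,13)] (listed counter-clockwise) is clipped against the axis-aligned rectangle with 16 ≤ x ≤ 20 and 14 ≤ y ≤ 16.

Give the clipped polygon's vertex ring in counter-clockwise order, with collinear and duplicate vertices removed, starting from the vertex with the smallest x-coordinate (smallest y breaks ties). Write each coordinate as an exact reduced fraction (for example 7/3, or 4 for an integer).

Clipped polygon: [(16,14) (19,14) (19,15) (37/2,16) (16,16)]

1. After x ≥ 16: [(16,45/8) (19,9) (19,15) (18,17) (16,71/4)]
2. After x ≤ 20: [(16,45/8) (19,9) (19,15) (18,17) (16,71/4)]
3. After y ≥ 14: [(16,14) (19,14) (19,15) (18,17) (16,71/4)]
4. After y ≤ 16: [(16,16) (16,14) (19,14) (19,15) (37/2,16)]
5. Canonical ring: [(16,14) (19,14) (19,15) (37/2,16) (16,16)]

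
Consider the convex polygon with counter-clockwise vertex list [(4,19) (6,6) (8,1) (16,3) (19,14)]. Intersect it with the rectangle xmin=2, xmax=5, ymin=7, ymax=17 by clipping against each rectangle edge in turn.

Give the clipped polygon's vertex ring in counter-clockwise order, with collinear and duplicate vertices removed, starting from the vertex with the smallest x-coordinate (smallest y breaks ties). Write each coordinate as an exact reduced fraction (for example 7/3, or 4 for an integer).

Clipped polygon: [(56/13,17) (5,25/2) (5,17)]

1. After x ≥ 2: [(4,19) (6,6) (8,1) (16,3) (19,14)]
2. After x ≤ 5: [(5,56/3) (4,19) (5,25/2)]
3. After y ≥ 7: [(5,56/3) (4,19) (5,25/2)]
4. After y ≤ 17: [(5,17) (56/13,17) (5,25/2)]
5. Canonical ring: [(56/13,17) (5,25/2) (5,17)]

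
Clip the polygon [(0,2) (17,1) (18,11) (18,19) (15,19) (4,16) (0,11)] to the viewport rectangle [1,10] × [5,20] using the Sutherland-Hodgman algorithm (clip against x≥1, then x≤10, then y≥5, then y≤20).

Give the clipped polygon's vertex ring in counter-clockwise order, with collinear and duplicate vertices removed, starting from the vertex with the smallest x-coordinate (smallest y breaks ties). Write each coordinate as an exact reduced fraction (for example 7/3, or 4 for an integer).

1. After x ≥ 1: [(1,33/17) (17,1) (18,11) (18,19) (15,19) (4,16) (1,49/4)]
2. After x ≤ 10: [(1,33/17) (10,24/17) (10,194/11) (4,16) (1,49/4)]
3. After y ≥ 5: [(1,5) (10,5) (10,194/11) (4,16) (1,49/4)]
4. After y ≤ 20: [(1,5) (10,5) (10,194/11) (4,16) (1,49/4)]
5. Canonical ring: [(1,5) (10,5) (10,194/11) (4,16) (1,49/4)]

Clipped polygon: [(1,5) (10,5) (10,194/11) (4,16) (1,49/4)]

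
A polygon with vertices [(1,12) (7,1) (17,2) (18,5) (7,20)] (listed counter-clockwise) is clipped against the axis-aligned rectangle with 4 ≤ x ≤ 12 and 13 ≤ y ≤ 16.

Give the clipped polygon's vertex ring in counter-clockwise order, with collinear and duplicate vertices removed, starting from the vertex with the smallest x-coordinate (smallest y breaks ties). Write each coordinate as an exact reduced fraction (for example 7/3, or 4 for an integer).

1. After x ≥ 4: [(4,16) (4,13/2) (7,1) (17,2) (18,5) (7,20)]
2. After x ≤ 12: [(4,16) (4,13/2) (7,1) (12,3/2) (12,145/11) (7,20)]
3. After y ≥ 13: [(4,16) (4,13) (12,13) (12,145/11) (7,20)]
4. After y ≤ 16: [(4,16) (4,16) (4,13) (12,13) (12,145/11) (149/15,16)]
5. Canonical ring: [(4,13) (12,13) (12,145/11) (149/15,16) (4,16)]

Clipped polygon: [(4,13) (12,13) (12,145/11) (149/15,16) (4,16)]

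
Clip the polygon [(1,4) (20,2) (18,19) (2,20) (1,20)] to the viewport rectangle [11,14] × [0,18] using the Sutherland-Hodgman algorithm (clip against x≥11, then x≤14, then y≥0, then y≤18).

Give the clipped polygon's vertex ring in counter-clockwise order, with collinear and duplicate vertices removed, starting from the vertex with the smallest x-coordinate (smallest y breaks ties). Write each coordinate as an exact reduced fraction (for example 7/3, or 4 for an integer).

1. After x ≥ 11: [(11,56/19) (20,2) (18,19) (11,311/16)]
2. After x ≤ 14: [(11,56/19) (14,50/19) (14,77/4) (11,311/16)]
3. After y ≥ 0: [(11,56/19) (14,50/19) (14,77/4) (11,311/16)]
4. After y ≤ 18: [(11,18) (11,56/19) (14,50/19) (14,18)]
5. Canonical ring: [(11,56/19) (14,50/19) (14,18) (11,18)]

Clipped polygon: [(11,56/19) (14,50/19) (14,18) (11,18)]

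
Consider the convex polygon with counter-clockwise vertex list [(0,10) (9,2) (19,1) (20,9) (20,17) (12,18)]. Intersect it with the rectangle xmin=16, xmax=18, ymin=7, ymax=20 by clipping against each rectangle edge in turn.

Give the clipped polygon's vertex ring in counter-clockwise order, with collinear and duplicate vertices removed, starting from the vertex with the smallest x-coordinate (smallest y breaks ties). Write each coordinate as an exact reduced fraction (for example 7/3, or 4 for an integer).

Clipped polygon: [(16,7) (18,7) (18,69/4) (16,35/2)]

1. After x ≥ 16: [(16,13/10) (19,1) (20,9) (20,17) (16,35/2)]
2. After x ≤ 18: [(16,13/10) (18,11/10) (18,69/4) (16,35/2)]
3. After y ≥ 7: [(16,7) (18,7) (18,69/4) (16,35/2)]
4. After y ≤ 20: [(16,7) (18,7) (18,69/4) (16,35/2)]
5. Canonical ring: [(16,7) (18,7) (18,69/4) (16,35/2)]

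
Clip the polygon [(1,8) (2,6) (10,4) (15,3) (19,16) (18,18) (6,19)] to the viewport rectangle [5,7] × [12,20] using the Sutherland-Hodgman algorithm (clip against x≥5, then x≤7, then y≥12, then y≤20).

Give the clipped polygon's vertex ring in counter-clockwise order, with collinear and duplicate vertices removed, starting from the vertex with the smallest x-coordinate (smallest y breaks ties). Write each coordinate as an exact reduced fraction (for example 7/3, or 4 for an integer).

1. After x ≥ 5: [(5,84/5) (5,21/4) (10,4) (15,3) (19,16) (18,18) (6,19)]
2. After x ≤ 7: [(5,84/5) (5,21/4) (7,19/4) (7,227/12) (6,19)]
3. After y ≥ 12: [(5,84/5) (5,12) (7,12) (7,227/12) (6,19)]
4. After y ≤ 20: [(5,84/5) (5,12) (7,12) (7,227/12) (6,19)]
5. Canonical ring: [(5,12) (7,12) (7,227/12) (6,19) (5,84/5)]

Clipped polygon: [(5,12) (7,12) (7,227/12) (6,19) (5,84/5)]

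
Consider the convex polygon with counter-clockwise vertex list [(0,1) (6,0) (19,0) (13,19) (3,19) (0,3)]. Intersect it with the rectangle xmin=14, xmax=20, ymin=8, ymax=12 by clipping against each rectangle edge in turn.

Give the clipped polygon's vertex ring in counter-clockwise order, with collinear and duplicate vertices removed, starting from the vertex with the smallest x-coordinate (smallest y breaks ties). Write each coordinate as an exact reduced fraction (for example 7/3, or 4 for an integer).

1. After x ≥ 14: [(14,0) (19,0) (14,95/6)]
2. After x ≤ 20: [(14,0) (19,0) (14,95/6)]
3. After y ≥ 8: [(14,8) (313/19,8) (14,95/6)]
4. After y ≤ 12: [(14,12) (14,8) (313/19,8) (289/19,12)]
5. Canonical ring: [(14,8) (313/19,8) (289/19,12) (14,12)]

Clipped polygon: [(14,8) (313/19,8) (289/19,12) (14,12)]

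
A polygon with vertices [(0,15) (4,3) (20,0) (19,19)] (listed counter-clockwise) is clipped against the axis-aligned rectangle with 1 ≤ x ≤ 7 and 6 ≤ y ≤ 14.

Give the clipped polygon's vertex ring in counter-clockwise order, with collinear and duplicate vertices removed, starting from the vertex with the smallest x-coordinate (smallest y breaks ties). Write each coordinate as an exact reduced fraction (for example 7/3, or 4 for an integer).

Clipped polygon: [(1,12) (3,6) (7,6) (7,14) (1,14)]

1. After x ≥ 1: [(1,289/19) (1,12) (4,3) (20,0) (19,19)]
2. After x ≤ 7: [(7,313/19) (1,289/19) (1,12) (4,3) (7,39/16)]
3. After y ≥ 6: [(7,6) (7,313/19) (1,289/19) (1,12) (3,6)]
4. After y ≤ 14: [(7,6) (7,14) (1,14) (1,12) (3,6)]
5. Canonical ring: [(1,12) (3,6) (7,6) (7,14) (1,14)]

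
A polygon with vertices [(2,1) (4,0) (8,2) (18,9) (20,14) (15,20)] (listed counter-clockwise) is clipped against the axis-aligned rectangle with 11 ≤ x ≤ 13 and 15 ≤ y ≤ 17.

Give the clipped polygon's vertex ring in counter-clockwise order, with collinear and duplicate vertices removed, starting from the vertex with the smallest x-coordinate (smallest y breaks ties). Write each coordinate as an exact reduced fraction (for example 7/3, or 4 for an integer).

1. After x ≥ 11: [(11,184/13) (11,41/10) (18,9) (20,14) (15,20)]
2. After x ≤ 13: [(13,222/13) (11,184/13) (11,41/10) (13,11/2)]
3. After y ≥ 15: [(13,15) (13,222/13) (220/19,15)]
4. After y ≤ 17: [(13,15) (13,17) (246/19,17) (220/19,15)]
5. Canonical ring: [(220/19,15) (13,15) (13,17) (246/19,17)]

Clipped polygon: [(220/19,15) (13,15) (13,17) (246/19,17)]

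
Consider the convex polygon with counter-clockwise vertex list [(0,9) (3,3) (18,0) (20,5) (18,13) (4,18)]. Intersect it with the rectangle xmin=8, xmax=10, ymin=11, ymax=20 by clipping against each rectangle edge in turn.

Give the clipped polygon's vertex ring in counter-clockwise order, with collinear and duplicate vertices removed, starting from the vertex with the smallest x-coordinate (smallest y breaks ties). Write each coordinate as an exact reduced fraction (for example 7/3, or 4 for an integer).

1. After x ≥ 8: [(8,2) (18,0) (20,5) (18,13) (8,116/7)]
2. After x ≤ 10: [(8,2) (10,8/5) (10,111/7) (8,116/7)]
3. After y ≥ 11: [(8,11) (10,11) (10,111/7) (8,116/7)]
4. After y ≤ 20: [(8,11) (10,11) (10,111/7) (8,116/7)]
5. Canonical ring: [(8,11) (10,11) (10,111/7) (8,116/7)]

Clipped polygon: [(8,11) (10,11) (10,111/7) (8,116/7)]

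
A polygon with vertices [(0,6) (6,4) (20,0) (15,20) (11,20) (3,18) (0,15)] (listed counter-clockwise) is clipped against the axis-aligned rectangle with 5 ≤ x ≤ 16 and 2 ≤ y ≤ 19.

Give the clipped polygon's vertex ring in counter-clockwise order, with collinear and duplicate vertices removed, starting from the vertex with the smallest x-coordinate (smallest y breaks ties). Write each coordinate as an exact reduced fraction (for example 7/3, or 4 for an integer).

1. After x ≥ 5: [(5,13/3) (6,4) (20,0) (15,20) (11,20) (5,37/2)]
2. After x ≤ 16: [(5,13/3) (6,4) (16,8/7) (16,16) (15,20) (11,20) (5,37/2)]
3. After y ≥ 2: [(5,13/3) (6,4) (13,2) (16,2) (16,16) (15,20) (11,20) (5,37/2)]
4. After y ≤ 19: [(5,13/3) (6,4) (13,2) (16,2) (16,16) (61/4,19) (7,19) (5,37/2)]
5. Canonical ring: [(5,13/3) (6,4) (13,2) (16,2) (16,16) (61/4,19) (7,19) (5,37/2)]

Clipped polygon: [(5,13/3) (6,4) (13,2) (16,2) (16,16) (61/4,19) (7,19) (5,37/2)]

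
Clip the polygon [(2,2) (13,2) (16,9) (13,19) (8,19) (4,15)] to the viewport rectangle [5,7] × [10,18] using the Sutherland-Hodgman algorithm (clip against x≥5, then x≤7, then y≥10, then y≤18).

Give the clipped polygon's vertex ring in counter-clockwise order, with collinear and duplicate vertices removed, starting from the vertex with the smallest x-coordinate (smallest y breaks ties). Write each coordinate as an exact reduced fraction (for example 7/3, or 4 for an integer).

1. After x ≥ 5: [(5,2) (13,2) (16,9) (13,19) (8,19) (5,16)]
2. After x ≤ 7: [(5,2) (7,2) (7,18) (5,16)]
3. After y ≥ 10: [(5,10) (7,10) (7,18) (5,16)]
4. After y ≤ 18: [(5,10) (7,10) (7,18) (5,16)]
5. Canonical ring: [(5,10) (7,10) (7,18) (5,16)]

Clipped polygon: [(5,10) (7,10) (7,18) (5,16)]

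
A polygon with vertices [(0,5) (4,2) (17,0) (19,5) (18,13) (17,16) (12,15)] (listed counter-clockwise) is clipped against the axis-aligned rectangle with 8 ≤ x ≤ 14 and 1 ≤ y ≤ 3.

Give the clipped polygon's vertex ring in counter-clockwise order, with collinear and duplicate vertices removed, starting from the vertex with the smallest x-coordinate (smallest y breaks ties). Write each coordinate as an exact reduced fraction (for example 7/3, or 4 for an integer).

1. After x ≥ 8: [(8,35/3) (8,18/13) (17,0) (19,5) (18,13) (17,16) (12,15)]
2. After x ≤ 14: [(8,35/3) (8,18/13) (14,6/13) (14,77/5) (12,15)]
3. After y ≥ 1: [(8,35/3) (8,18/13) (21/2,1) (14,1) (14,77/5) (12,15)]
4. After y ≤ 3: [(8,3) (8,18/13) (21/2,1) (14,1) (14,3)]
5. Canonical ring: [(8,18/13) (21/2,1) (14,1) (14,3) (8,3)]

Clipped polygon: [(8,18/13) (21/2,1) (14,1) (14,3) (8,3)]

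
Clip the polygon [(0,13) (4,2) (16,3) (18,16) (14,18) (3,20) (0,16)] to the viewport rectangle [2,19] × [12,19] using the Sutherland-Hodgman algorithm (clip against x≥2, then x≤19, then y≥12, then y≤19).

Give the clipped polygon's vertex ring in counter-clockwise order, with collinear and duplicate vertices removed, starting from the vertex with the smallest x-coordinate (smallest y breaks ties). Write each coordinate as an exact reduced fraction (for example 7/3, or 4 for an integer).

1. After x ≥ 2: [(2,15/2) (4,2) (16,3) (18,16) (14,18) (3,20) (2,56/3)]
2. After x ≤ 19: [(2,15/2) (4,2) (16,3) (18,16) (14,18) (3,20) (2,56/3)]
3. After y ≥ 12: [(2,12) (226/13,12) (18,16) (14,18) (3,20) (2,56/3)]
4. After y ≤ 19: [(2,12) (226/13,12) (18,16) (14,18) (17/2,19) (9/4,19) (2,56/3)]
5. Canonical ring: [(2,12) (226/13,12) (18,16) (14,18) (17/2,19) (9/4,19) (2,56/3)]

Clipped polygon: [(2,12) (226/13,12) (18,16) (14,18) (17/2,19) (9/4,19) (2,56/3)]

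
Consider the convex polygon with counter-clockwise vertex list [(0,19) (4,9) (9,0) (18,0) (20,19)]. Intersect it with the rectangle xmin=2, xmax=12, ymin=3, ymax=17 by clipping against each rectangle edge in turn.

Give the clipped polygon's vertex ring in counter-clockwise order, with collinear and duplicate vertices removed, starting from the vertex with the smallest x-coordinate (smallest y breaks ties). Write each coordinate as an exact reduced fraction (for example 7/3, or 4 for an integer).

Clipped polygon: [(2,14) (4,9) (22/3,3) (12,3) (12,17) (2,17)]

1. After x ≥ 2: [(2,19) (2,14) (4,9) (9,0) (18,0) (20,19)]
2. After x ≤ 12: [(12,19) (2,19) (2,14) (4,9) (9,0) (12,0)]
3. After y ≥ 3: [(12,3) (12,19) (2,19) (2,14) (4,9) (22/3,3)]
4. After y ≤ 17: [(12,3) (12,17) (2,17) (2,14) (4,9) (22/3,3)]
5. Canonical ring: [(2,14) (4,9) (22/3,3) (12,3) (12,17) (2,17)]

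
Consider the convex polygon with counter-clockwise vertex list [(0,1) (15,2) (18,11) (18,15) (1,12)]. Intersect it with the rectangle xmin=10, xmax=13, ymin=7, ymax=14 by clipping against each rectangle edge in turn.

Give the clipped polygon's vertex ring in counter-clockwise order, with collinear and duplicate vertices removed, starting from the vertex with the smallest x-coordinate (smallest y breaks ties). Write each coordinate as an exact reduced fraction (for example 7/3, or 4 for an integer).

Clipped polygon: [(10,7) (13,7) (13,14) (37/3,14) (10,231/17)]

1. After x ≥ 10: [(10,5/3) (15,2) (18,11) (18,15) (10,231/17)]
2. After x ≤ 13: [(10,5/3) (13,28/15) (13,240/17) (10,231/17)]
3. After y ≥ 7: [(10,7) (13,7) (13,240/17) (10,231/17)]
4. After y ≤ 14: [(10,7) (13,7) (13,14) (37/3,14) (10,231/17)]
5. Canonical ring: [(10,7) (13,7) (13,14) (37/3,14) (10,231/17)]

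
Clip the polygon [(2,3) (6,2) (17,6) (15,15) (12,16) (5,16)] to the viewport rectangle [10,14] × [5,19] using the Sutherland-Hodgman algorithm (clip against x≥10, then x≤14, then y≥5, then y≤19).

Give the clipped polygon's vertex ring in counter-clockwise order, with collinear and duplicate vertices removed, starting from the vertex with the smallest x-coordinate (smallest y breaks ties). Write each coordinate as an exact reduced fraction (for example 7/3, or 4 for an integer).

Clipped polygon: [(10,5) (14,5) (14,46/3) (12,16) (10,16)]

1. After x ≥ 10: [(10,38/11) (17,6) (15,15) (12,16) (10,16)]
2. After x ≤ 14: [(10,38/11) (14,54/11) (14,46/3) (12,16) (10,16)]
3. After y ≥ 5: [(10,5) (14,5) (14,46/3) (12,16) (10,16)]
4. After y ≤ 19: [(10,5) (14,5) (14,46/3) (12,16) (10,16)]
5. Canonical ring: [(10,5) (14,5) (14,46/3) (12,16) (10,16)]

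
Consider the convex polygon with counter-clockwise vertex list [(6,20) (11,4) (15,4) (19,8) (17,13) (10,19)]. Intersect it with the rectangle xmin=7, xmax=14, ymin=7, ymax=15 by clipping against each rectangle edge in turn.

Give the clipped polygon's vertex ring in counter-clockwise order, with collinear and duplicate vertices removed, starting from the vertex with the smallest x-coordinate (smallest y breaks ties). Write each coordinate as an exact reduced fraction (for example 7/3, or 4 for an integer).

Clipped polygon: [(121/16,15) (161/16,7) (14,7) (14,15)]

1. After x ≥ 7: [(7,79/4) (7,84/5) (11,4) (15,4) (19,8) (17,13) (10,19)]
2. After x ≤ 14: [(7,79/4) (7,84/5) (11,4) (14,4) (14,109/7) (10,19)]
3. After y ≥ 7: [(7,79/4) (7,84/5) (161/16,7) (14,7) (14,109/7) (10,19)]
4. After y ≤ 15: [(121/16,15) (161/16,7) (14,7) (14,15)]
5. Canonical ring: [(121/16,15) (161/16,7) (14,7) (14,15)]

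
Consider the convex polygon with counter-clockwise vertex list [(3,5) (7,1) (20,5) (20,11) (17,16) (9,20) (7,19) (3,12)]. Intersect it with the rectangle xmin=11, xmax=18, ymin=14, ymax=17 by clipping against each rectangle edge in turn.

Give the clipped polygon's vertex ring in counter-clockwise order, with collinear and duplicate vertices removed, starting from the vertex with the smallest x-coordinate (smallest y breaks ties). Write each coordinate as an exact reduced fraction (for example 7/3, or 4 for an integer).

Clipped polygon: [(11,14) (18,14) (18,43/3) (17,16) (15,17) (11,17)]

1. After x ≥ 11: [(11,29/13) (20,5) (20,11) (17,16) (11,19)]
2. After x ≤ 18: [(11,29/13) (18,57/13) (18,43/3) (17,16) (11,19)]
3. After y ≥ 14: [(11,14) (18,14) (18,43/3) (17,16) (11,19)]
4. After y ≤ 17: [(11,17) (11,14) (18,14) (18,43/3) (17,16) (15,17)]
5. Canonical ring: [(11,14) (18,14) (18,43/3) (17,16) (15,17) (11,17)]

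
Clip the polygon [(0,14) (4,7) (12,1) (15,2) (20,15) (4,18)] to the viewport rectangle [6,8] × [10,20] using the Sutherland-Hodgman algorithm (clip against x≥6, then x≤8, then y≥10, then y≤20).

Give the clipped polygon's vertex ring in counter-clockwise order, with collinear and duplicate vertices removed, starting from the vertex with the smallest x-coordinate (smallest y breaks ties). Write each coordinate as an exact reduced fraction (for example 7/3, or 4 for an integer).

1. After x ≥ 6: [(6,11/2) (12,1) (15,2) (20,15) (6,141/8)]
2. After x ≤ 8: [(6,11/2) (8,4) (8,69/4) (6,141/8)]
3. After y ≥ 10: [(6,10) (8,10) (8,69/4) (6,141/8)]
4. After y ≤ 20: [(6,10) (8,10) (8,69/4) (6,141/8)]
5. Canonical ring: [(6,10) (8,10) (8,69/4) (6,141/8)]

Clipped polygon: [(6,10) (8,10) (8,69/4) (6,141/8)]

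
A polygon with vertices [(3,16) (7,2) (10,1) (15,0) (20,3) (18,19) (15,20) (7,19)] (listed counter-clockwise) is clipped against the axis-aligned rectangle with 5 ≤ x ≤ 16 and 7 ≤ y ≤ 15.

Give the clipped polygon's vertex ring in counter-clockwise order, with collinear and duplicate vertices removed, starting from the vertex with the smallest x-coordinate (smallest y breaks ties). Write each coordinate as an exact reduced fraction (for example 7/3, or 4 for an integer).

1. After x ≥ 5: [(5,35/2) (5,9) (7,2) (10,1) (15,0) (20,3) (18,19) (15,20) (7,19)]
2. After x ≤ 16: [(5,35/2) (5,9) (7,2) (10,1) (15,0) (16,3/5) (16,59/3) (15,20) (7,19)]
3. After y ≥ 7: [(5,35/2) (5,9) (39/7,7) (16,7) (16,59/3) (15,20) (7,19)]
4. After y ≤ 15: [(5,15) (5,9) (39/7,7) (16,7) (16,15)]
5. Canonical ring: [(5,9) (39/7,7) (16,7) (16,15) (5,15)]

Clipped polygon: [(5,9) (39/7,7) (16,7) (16,15) (5,15)]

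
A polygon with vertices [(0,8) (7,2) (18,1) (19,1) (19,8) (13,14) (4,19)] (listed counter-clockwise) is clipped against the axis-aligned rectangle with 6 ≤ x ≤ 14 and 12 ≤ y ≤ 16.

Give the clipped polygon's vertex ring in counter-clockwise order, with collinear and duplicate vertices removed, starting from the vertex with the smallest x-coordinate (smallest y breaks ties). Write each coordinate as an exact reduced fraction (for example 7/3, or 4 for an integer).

Clipped polygon: [(6,12) (14,12) (14,13) (13,14) (47/5,16) (6,16)]

1. After x ≥ 6: [(6,20/7) (7,2) (18,1) (19,1) (19,8) (13,14) (6,161/9)]
2. After x ≤ 14: [(6,20/7) (7,2) (14,15/11) (14,13) (13,14) (6,161/9)]
3. After y ≥ 12: [(6,12) (14,12) (14,13) (13,14) (6,161/9)]
4. After y ≤ 16: [(6,16) (6,12) (14,12) (14,13) (13,14) (47/5,16)]
5. Canonical ring: [(6,12) (14,12) (14,13) (13,14) (47/5,16) (6,16)]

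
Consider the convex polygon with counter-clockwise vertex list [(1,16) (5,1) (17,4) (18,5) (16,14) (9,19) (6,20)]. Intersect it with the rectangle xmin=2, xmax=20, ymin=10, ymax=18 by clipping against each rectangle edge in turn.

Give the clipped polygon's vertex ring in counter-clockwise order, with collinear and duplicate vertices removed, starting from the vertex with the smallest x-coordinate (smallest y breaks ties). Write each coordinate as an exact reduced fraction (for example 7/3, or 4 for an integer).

1. After x ≥ 2: [(2,84/5) (2,49/4) (5,1) (17,4) (18,5) (16,14) (9,19) (6,20)]
2. After x ≤ 20: [(2,84/5) (2,49/4) (5,1) (17,4) (18,5) (16,14) (9,19) (6,20)]
3. After y ≥ 10: [(2,84/5) (2,49/4) (13/5,10) (152/9,10) (16,14) (9,19) (6,20)]
4. After y ≤ 18: [(7/2,18) (2,84/5) (2,49/4) (13/5,10) (152/9,10) (16,14) (52/5,18)]
5. Canonical ring: [(2,49/4) (13/5,10) (152/9,10) (16,14) (52/5,18) (7/2,18) (2,84/5)]

Clipped polygon: [(2,49/4) (13/5,10) (152/9,10) (16,14) (52/5,18) (7/2,18) (2,84/5)]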